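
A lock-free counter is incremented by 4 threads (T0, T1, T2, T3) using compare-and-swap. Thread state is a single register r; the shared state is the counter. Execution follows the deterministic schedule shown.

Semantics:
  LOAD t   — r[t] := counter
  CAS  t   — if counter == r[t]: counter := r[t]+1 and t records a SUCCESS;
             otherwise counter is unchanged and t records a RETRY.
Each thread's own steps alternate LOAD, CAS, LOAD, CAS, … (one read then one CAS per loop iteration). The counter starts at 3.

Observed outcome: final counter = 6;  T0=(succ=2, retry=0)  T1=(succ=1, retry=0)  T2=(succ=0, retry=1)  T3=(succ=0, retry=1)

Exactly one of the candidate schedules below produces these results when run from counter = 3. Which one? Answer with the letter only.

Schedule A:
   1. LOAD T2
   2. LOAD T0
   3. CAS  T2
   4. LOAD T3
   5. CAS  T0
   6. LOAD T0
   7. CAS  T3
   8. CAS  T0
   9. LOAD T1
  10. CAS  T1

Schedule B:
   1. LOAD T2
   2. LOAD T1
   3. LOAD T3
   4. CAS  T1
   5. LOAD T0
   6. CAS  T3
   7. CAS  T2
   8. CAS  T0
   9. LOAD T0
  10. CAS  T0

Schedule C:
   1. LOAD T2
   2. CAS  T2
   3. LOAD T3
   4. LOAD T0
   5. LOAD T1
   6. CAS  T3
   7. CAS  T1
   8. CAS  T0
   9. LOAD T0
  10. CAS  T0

Simulating candidate B:
#1 T2 reads 3
#2 T1 reads 3
#3 T3 reads 3
#4 T1 CAS(3→4) writes; counter now 4
#5 T0 reads 4
#6 T3 CAS(3→4) fails; counter now 4
#7 T2 CAS(3→4) fails; counter now 4
#8 T0 CAS(4→5) writes; counter now 5
#9 T0 reads 5
#10 T0 CAS(5→6) writes; counter now 6

B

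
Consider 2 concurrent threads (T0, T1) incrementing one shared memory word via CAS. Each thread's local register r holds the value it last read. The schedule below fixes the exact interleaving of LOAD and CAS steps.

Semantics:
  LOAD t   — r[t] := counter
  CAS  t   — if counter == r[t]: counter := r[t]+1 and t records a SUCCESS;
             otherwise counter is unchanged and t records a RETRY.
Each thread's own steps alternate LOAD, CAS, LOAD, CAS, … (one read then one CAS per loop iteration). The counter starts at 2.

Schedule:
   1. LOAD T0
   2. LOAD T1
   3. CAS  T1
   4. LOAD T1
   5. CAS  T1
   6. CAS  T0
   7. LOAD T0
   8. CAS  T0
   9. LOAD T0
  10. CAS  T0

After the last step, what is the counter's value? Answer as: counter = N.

counter = 6

   1) LOAD T0:  M=2  r_T0=2
   2) LOAD T1:  M=2  r_T1=2
   3) CAS  T1:  M=3  r_T1=2 ✓
   4) LOAD T1:  M=3  r_T1=3
   5) CAS  T1:  M=4  r_T1=3 ✓
   6) CAS  T0:  M=4  r_T0=2 ✗
   7) LOAD T0:  M=4  r_T0=4
   8) CAS  T0:  M=5  r_T0=4 ✓
   9) LOAD T0:  M=5  r_T0=5
  10) CAS  T0:  M=6  r_T0=5 ✓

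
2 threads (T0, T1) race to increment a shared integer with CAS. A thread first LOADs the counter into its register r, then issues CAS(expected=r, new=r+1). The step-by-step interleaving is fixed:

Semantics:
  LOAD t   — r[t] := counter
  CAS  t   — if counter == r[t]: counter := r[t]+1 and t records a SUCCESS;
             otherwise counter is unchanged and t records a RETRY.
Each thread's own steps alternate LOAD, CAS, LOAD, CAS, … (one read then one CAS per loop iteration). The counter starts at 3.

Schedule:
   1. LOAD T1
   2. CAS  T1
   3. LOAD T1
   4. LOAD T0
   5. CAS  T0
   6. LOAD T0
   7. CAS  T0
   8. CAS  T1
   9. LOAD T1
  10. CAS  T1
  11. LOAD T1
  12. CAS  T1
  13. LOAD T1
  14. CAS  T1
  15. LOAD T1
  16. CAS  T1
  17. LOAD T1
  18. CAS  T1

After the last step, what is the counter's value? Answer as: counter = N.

1. LOAD T1 → mem=3 r[T1]=3 [LOAD]
2. CAS T1 → mem=4 r[T1]=3 [OK]
3. LOAD T1 → mem=4 r[T1]=4 [LOAD]
4. LOAD T0 → mem=4 r[T0]=4 [LOAD]
5. CAS T0 → mem=5 r[T0]=4 [OK]
6. LOAD T0 → mem=5 r[T0]=5 [LOAD]
7. CAS T0 → mem=6 r[T0]=5 [OK]
8. CAS T1 → mem=6 r[T1]=4 [RETRY]
9. LOAD T1 → mem=6 r[T1]=6 [LOAD]
10. CAS T1 → mem=7 r[T1]=6 [OK]
11. LOAD T1 → mem=7 r[T1]=7 [LOAD]
12. CAS T1 → mem=8 r[T1]=7 [OK]
13. LOAD T1 → mem=8 r[T1]=8 [LOAD]
14. CAS T1 → mem=9 r[T1]=8 [OK]
15. LOAD T1 → mem=9 r[T1]=9 [LOAD]
16. CAS T1 → mem=10 r[T1]=9 [OK]
17. LOAD T1 → mem=10 r[T1]=10 [LOAD]
18. CAS T1 → mem=11 r[T1]=10 [OK]

counter = 11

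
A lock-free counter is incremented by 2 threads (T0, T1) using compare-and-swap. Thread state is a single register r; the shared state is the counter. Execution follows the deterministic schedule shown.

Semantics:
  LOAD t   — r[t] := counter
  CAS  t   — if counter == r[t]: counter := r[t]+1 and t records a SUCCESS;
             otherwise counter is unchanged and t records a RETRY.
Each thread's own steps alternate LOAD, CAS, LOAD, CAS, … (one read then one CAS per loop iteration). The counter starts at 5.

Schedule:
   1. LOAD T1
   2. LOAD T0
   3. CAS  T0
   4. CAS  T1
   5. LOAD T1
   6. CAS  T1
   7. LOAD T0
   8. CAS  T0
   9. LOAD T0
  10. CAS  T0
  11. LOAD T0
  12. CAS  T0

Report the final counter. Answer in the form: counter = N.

#1 T1 reads 5
#2 T0 reads 5
#3 T0 CAS(5→6) writes; counter now 6
#4 T1 CAS(5→6) fails; counter now 6
#5 T1 reads 6
#6 T1 CAS(6→7) writes; counter now 7
#7 T0 reads 7
#8 T0 CAS(7→8) writes; counter now 8
#9 T0 reads 8
#10 T0 CAS(8→9) writes; counter now 9
#11 T0 reads 9
#12 T0 CAS(9→10) writes; counter now 10

counter = 10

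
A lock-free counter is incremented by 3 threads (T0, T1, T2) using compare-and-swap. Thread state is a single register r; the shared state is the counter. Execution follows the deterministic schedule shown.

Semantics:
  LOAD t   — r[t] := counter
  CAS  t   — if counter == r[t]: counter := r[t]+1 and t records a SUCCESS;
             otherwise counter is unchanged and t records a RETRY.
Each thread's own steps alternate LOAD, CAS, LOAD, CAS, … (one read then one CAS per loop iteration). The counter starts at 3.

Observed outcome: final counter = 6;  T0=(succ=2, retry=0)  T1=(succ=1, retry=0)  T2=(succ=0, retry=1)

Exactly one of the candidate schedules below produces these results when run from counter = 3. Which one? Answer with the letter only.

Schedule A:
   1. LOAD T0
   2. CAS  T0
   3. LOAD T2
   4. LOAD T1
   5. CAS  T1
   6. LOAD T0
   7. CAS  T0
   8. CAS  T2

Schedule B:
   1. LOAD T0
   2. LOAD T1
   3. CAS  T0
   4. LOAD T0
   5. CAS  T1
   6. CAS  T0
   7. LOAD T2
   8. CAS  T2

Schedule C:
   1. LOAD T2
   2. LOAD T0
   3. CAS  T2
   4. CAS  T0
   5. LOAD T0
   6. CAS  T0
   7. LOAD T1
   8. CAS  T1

Run A:
[1] T0.load  rd  (counter 3, T0.r 3)
[2] T0.cas  hit  (counter 4, T0.r 3)
[3] T2.load  rd  (counter 4, T2.r 4)
[4] T1.load  rd  (counter 4, T1.r 4)
[5] T1.cas  hit  (counter 5, T1.r 4)
[6] T0.load  rd  (counter 5, T0.r 5)
[7] T0.cas  hit  (counter 6, T0.r 5)
[8] T2.cas  miss  (counter 6, T2.r 4)

A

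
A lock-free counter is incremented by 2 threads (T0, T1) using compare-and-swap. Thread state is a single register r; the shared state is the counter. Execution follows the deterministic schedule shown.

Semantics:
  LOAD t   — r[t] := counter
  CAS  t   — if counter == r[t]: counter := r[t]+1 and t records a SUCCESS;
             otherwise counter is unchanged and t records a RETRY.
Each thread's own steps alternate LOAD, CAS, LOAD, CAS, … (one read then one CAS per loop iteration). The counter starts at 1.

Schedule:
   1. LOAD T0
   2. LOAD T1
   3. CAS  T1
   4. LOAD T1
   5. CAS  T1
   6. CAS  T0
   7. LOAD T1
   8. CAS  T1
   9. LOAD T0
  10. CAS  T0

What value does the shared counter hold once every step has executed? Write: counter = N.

#1 T0 reads 1
#2 T1 reads 1
#3 T1 CAS(1→2) writes; counter now 2
#4 T1 reads 2
#5 T1 CAS(2→3) writes; counter now 3
#6 T0 CAS(1→2) fails; counter now 3
#7 T1 reads 3
#8 T1 CAS(3→4) writes; counter now 4
#9 T0 reads 4
#10 T0 CAS(4→5) writes; counter now 5

counter = 5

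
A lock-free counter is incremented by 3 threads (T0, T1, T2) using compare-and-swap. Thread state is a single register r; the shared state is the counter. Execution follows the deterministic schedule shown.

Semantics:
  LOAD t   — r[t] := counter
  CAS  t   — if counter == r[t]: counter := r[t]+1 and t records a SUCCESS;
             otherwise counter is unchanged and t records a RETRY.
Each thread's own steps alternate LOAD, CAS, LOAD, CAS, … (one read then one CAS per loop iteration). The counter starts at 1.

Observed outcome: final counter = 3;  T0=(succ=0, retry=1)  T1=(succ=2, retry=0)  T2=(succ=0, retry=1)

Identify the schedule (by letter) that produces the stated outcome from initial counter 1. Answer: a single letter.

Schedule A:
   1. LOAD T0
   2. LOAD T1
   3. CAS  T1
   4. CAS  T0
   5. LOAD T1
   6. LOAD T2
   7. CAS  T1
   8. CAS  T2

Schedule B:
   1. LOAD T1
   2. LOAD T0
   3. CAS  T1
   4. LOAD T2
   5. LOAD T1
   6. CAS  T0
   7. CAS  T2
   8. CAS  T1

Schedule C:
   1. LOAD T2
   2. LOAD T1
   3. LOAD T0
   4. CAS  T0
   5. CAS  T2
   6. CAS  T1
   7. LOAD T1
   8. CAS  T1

Tracing schedule A:
1. LOAD T0 → mem=1 r[T0]=1 [LOAD]
2. LOAD T1 → mem=1 r[T1]=1 [LOAD]
3. CAS T1 → mem=2 r[T1]=1 [OK]
4. CAS T0 → mem=2 r[T0]=1 [RETRY]
5. LOAD T1 → mem=2 r[T1]=2 [LOAD]
6. LOAD T2 → mem=2 r[T2]=2 [LOAD]
7. CAS T1 → mem=3 r[T1]=2 [OK]
8. CAS T2 → mem=3 r[T2]=2 [RETRY]

A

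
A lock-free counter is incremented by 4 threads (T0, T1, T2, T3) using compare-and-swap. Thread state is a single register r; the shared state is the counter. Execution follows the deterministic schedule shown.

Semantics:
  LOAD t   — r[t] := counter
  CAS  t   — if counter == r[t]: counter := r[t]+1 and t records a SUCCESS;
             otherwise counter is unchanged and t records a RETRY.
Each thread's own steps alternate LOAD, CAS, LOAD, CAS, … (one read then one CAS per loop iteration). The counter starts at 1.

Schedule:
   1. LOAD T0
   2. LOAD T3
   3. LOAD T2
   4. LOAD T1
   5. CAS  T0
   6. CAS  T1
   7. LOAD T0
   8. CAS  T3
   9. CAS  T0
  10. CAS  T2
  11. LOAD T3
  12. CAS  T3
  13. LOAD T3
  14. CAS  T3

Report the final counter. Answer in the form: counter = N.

1. LOAD T0 → mem=1 r[T0]=1 [LOAD]
2. LOAD T3 → mem=1 r[T3]=1 [LOAD]
3. LOAD T2 → mem=1 r[T2]=1 [LOAD]
4. LOAD T1 → mem=1 r[T1]=1 [LOAD]
5. CAS T0 → mem=2 r[T0]=1 [OK]
6. CAS T1 → mem=2 r[T1]=1 [RETRY]
7. LOAD T0 → mem=2 r[T0]=2 [LOAD]
8. CAS T3 → mem=2 r[T3]=1 [RETRY]
9. CAS T0 → mem=3 r[T0]=2 [OK]
10. CAS T2 → mem=3 r[T2]=1 [RETRY]
11. LOAD T3 → mem=3 r[T3]=3 [LOAD]
12. CAS T3 → mem=4 r[T3]=3 [OK]
13. LOAD T3 → mem=4 r[T3]=4 [LOAD]
14. CAS T3 → mem=5 r[T3]=4 [OK]

counter = 5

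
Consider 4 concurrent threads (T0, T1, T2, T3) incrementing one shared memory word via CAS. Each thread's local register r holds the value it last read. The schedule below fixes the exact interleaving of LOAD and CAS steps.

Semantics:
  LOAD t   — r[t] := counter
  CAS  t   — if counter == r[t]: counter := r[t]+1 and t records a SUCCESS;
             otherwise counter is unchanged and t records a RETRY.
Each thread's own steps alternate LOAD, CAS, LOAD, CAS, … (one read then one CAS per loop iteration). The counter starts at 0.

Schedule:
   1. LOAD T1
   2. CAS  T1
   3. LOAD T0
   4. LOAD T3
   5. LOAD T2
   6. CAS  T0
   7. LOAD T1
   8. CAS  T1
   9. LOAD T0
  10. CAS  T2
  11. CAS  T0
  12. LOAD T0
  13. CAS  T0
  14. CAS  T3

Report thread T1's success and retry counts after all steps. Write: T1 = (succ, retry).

   1) LOAD T1:  M=0  r_T1=0
   2) CAS  T1:  M=1  r_T1=0 ✓
   3) LOAD T0:  M=1  r_T0=1
   4) LOAD T3:  M=1  r_T3=1
   5) LOAD T2:  M=1  r_T2=1
   6) CAS  T0:  M=2  r_T0=1 ✓
   7) LOAD T1:  M=2  r_T1=2
   8) CAS  T1:  M=3  r_T1=2 ✓
   9) LOAD T0:  M=3  r_T0=3
  10) CAS  T2:  M=3  r_T2=1 ✗
  11) CAS  T0:  M=4  r_T0=3 ✓
  12) LOAD T0:  M=4  r_T0=4
  13) CAS  T0:  M=5  r_T0=4 ✓
  14) CAS  T3:  M=5  r_T3=1 ✗

T1 = (2, 0)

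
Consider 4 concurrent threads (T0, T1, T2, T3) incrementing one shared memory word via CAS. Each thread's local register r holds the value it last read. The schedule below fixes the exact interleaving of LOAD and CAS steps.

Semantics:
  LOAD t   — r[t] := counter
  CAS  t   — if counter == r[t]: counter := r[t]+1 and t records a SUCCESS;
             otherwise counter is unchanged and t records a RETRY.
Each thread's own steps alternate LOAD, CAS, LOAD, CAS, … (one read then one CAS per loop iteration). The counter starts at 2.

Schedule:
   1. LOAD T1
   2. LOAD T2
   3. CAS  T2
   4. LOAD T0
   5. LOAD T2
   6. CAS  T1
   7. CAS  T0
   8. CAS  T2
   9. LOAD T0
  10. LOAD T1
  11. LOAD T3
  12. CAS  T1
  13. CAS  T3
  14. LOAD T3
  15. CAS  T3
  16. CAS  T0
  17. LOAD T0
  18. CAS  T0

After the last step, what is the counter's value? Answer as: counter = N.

[1] T1.load  rd  (counter 2, T1.r 2)
[2] T2.load  rd  (counter 2, T2.r 2)
[3] T2.cas  hit  (counter 3, T2.r 2)
[4] T0.load  rd  (counter 3, T0.r 3)
[5] T2.load  rd  (counter 3, T2.r 3)
[6] T1.cas  miss  (counter 3, T1.r 2)
[7] T0.cas  hit  (counter 4, T0.r 3)
[8] T2.cas  miss  (counter 4, T2.r 3)
[9] T0.load  rd  (counter 4, T0.r 4)
[10] T1.load  rd  (counter 4, T1.r 4)
[11] T3.load  rd  (counter 4, T3.r 4)
[12] T1.cas  hit  (counter 5, T1.r 4)
[13] T3.cas  miss  (counter 5, T3.r 4)
[14] T3.load  rd  (counter 5, T3.r 5)
[15] T3.cas  hit  (counter 6, T3.r 5)
[16] T0.cas  miss  (counter 6, T0.r 4)
[17] T0.load  rd  (counter 6, T0.r 6)
[18] T0.cas  hit  (counter 7, T0.r 6)

counter = 7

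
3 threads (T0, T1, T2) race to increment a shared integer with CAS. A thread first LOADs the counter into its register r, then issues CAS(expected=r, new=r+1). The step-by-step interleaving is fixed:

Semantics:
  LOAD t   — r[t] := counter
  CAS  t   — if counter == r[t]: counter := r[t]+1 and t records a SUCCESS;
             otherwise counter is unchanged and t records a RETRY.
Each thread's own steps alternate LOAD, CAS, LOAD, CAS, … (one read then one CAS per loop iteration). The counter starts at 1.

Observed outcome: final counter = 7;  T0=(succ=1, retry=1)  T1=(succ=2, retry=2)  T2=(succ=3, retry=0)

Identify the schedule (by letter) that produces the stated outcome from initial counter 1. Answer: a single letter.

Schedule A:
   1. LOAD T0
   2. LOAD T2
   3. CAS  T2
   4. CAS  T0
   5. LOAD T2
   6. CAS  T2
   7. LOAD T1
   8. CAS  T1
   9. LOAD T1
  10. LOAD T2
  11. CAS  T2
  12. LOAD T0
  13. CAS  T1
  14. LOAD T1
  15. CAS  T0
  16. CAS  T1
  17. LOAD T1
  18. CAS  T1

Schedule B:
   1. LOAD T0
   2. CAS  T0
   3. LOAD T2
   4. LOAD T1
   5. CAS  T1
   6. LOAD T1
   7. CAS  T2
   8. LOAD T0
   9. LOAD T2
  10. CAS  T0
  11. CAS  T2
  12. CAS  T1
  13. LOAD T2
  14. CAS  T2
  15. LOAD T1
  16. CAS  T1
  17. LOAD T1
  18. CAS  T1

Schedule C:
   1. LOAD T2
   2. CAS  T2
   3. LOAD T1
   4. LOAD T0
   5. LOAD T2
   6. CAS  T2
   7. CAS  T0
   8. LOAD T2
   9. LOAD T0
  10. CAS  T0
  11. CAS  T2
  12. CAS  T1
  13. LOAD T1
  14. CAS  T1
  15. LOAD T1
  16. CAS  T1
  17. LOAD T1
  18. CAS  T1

A

Tracing schedule A:
#1 T0 reads 1
#2 T2 reads 1
#3 T2 CAS(1→2) writes; counter now 2
#4 T0 CAS(1→2) fails; counter now 2
#5 T2 reads 2
#6 T2 CAS(2→3) writes; counter now 3
#7 T1 reads 3
#8 T1 CAS(3→4) writes; counter now 4
#9 T1 reads 4
#10 T2 reads 4
#11 T2 CAS(4→5) writes; counter now 5
#12 T0 reads 5
#13 T1 CAS(4→5) fails; counter now 5
#14 T1 reads 5
#15 T0 CAS(5→6) writes; counter now 6
#16 T1 CAS(5→6) fails; counter now 6
#17 T1 reads 6
#18 T1 CAS(6→7) writes; counter now 7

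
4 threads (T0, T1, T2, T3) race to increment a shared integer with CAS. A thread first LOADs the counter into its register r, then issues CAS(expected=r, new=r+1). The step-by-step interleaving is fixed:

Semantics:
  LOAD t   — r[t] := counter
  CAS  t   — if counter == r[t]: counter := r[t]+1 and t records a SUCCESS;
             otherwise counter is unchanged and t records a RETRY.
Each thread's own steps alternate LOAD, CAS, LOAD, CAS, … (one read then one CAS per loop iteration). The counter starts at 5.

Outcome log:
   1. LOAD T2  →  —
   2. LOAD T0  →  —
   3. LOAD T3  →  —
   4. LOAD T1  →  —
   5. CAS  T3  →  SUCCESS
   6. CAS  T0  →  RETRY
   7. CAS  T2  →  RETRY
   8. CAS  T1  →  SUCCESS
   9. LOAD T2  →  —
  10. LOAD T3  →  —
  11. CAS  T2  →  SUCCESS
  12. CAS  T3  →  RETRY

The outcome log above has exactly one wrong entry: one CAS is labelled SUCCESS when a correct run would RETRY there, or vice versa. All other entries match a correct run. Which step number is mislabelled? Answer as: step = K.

step = 8

Reference trace:
step 1: T2 LOAD ⇒ load; ctr=5 reg=5
step 2: T0 LOAD ⇒ load; ctr=5 reg=5
step 3: T3 LOAD ⇒ load; ctr=5 reg=5
step 4: T1 LOAD ⇒ load; ctr=5 reg=5
step 5: T3 CAS ⇒ ok; ctr=6 reg=5
step 6: T0 CAS ⇒ retry; ctr=6 reg=5
step 7: T2 CAS ⇒ retry; ctr=6 reg=5
step 8: T1 CAS ⇒ retry; ctr=6 reg=5
step 9: T2 LOAD ⇒ load; ctr=6 reg=6
step 10: T3 LOAD ⇒ load; ctr=6 reg=6
step 11: T2 CAS ⇒ ok; ctr=7 reg=6
step 12: T3 CAS ⇒ retry; ctr=7 reg=6
Mismatch at 8.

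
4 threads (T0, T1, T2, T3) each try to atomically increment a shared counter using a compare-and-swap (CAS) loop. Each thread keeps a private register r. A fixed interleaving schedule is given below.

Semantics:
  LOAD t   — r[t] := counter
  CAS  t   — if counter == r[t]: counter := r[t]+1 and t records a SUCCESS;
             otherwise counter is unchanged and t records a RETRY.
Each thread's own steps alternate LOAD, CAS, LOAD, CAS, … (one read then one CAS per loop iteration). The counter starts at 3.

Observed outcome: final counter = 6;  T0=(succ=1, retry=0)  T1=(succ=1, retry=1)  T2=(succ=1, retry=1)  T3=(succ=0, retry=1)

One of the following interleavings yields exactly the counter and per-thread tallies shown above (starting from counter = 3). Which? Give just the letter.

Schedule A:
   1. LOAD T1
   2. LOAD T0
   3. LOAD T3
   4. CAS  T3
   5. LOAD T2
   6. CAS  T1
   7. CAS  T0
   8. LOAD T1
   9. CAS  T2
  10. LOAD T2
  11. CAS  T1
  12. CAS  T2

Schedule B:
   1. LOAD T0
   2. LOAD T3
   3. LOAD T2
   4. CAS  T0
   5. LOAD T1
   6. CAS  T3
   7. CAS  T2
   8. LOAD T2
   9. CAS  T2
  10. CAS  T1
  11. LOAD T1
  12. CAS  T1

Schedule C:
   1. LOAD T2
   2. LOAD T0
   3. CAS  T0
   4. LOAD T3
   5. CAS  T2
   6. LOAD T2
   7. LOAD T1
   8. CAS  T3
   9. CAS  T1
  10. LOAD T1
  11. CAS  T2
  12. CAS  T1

Run B:
step 1: T0 LOAD ⇒ load; ctr=3 reg=3
step 2: T3 LOAD ⇒ load; ctr=3 reg=3
step 3: T2 LOAD ⇒ load; ctr=3 reg=3
step 4: T0 CAS ⇒ ok; ctr=4 reg=3
step 5: T1 LOAD ⇒ load; ctr=4 reg=4
step 6: T3 CAS ⇒ retry; ctr=4 reg=3
step 7: T2 CAS ⇒ retry; ctr=4 reg=3
step 8: T2 LOAD ⇒ load; ctr=4 reg=4
step 9: T2 CAS ⇒ ok; ctr=5 reg=4
step 10: T1 CAS ⇒ retry; ctr=5 reg=4
step 11: T1 LOAD ⇒ load; ctr=5 reg=5
step 12: T1 CAS ⇒ ok; ctr=6 reg=5

B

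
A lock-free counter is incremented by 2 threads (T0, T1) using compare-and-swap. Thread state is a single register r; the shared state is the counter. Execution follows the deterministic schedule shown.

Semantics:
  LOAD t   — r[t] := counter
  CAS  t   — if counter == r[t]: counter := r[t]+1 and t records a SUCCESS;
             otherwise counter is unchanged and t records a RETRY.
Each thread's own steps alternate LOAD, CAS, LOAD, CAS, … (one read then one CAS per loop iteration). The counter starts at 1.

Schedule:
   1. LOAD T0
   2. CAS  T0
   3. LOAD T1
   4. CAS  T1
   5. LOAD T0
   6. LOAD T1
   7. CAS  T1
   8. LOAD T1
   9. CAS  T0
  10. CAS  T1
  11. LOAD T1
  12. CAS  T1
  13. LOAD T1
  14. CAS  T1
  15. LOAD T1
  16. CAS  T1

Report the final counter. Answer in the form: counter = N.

counter = 8

#1 T0 reads 1
#2 T0 CAS(1→2) writes; counter now 2
#3 T1 reads 2
#4 T1 CAS(2→3) writes; counter now 3
#5 T0 reads 3
#6 T1 reads 3
#7 T1 CAS(3→4) writes; counter now 4
#8 T1 reads 4
#9 T0 CAS(3→4) fails; counter now 4
#10 T1 CAS(4→5) writes; counter now 5
#11 T1 reads 5
#12 T1 CAS(5→6) writes; counter now 6
#13 T1 reads 6
#14 T1 CAS(6→7) writes; counter now 7
#15 T1 reads 7
#16 T1 CAS(7→8) writes; counter now 8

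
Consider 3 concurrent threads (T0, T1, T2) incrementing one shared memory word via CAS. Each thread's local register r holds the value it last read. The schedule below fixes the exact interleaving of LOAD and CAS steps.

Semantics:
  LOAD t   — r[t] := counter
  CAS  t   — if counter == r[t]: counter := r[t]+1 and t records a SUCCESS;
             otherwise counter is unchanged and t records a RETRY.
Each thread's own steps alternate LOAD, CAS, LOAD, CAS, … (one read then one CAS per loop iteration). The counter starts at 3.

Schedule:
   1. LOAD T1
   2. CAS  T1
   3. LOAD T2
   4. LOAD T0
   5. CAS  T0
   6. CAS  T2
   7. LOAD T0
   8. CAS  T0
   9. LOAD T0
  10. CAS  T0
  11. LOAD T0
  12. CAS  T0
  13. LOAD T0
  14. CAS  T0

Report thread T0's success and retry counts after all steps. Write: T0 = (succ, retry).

T1 LOAD — after: cnt=3, r=3 — load
T1 CAS — after: cnt=4, r=3 — ok
T2 LOAD — after: cnt=4, r=4 — load
T0 LOAD — after: cnt=4, r=4 — load
T0 CAS — after: cnt=5, r=4 — ok
T2 CAS — after: cnt=5, r=4 — retry
T0 LOAD — after: cnt=5, r=5 — load
T0 CAS — after: cnt=6, r=5 — ok
T0 LOAD — after: cnt=6, r=6 — load
T0 CAS — after: cnt=7, r=6 — ok
T0 LOAD — after: cnt=7, r=7 — load
T0 CAS — after: cnt=8, r=7 — ok
T0 LOAD — after: cnt=8, r=8 — load
T0 CAS — after: cnt=9, r=8 — ok

T0 = (5, 0)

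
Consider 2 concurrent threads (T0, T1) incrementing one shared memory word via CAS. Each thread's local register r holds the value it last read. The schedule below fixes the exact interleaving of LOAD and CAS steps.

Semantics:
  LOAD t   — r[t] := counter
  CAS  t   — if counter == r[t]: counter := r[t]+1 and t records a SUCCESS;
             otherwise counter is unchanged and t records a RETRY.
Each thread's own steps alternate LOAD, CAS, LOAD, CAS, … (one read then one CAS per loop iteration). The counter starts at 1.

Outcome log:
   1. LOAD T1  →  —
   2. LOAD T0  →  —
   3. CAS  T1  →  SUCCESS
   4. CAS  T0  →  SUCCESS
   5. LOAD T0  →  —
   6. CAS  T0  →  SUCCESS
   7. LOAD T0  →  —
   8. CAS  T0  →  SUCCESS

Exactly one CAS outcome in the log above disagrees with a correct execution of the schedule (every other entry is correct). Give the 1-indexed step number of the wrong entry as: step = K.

step = 4

Re-executing:
#1 T1 reads 1
#2 T0 reads 1
#3 T1 CAS(1→2) writes; counter now 2
#4 T0 CAS(1→2) fails; counter now 2
#5 T0 reads 2
#6 T0 CAS(2→3) writes; counter now 3
#7 T0 reads 3
#8 T0 CAS(3→4) writes; counter now 4
Mismatch at 4.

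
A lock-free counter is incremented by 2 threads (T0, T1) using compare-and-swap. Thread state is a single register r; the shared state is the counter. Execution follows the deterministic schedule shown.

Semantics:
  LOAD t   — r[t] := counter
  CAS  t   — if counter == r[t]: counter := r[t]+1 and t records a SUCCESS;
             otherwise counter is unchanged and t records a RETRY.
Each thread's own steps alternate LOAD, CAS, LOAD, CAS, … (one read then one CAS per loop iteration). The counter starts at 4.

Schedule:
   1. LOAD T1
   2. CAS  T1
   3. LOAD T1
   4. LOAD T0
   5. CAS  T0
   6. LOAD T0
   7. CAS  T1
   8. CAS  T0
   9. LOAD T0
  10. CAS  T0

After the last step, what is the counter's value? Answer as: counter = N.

   1) LOAD T1:  M=4  r_T1=4
   2) CAS  T1:  M=5  r_T1=4 ✓
   3) LOAD T1:  M=5  r_T1=5
   4) LOAD T0:  M=5  r_T0=5
   5) CAS  T0:  M=6  r_T0=5 ✓
   6) LOAD T0:  M=6  r_T0=6
   7) CAS  T1:  M=6  r_T1=5 ✗
   8) CAS  T0:  M=7  r_T0=6 ✓
   9) LOAD T0:  M=7  r_T0=7
  10) CAS  T0:  M=8  r_T0=7 ✓

counter = 8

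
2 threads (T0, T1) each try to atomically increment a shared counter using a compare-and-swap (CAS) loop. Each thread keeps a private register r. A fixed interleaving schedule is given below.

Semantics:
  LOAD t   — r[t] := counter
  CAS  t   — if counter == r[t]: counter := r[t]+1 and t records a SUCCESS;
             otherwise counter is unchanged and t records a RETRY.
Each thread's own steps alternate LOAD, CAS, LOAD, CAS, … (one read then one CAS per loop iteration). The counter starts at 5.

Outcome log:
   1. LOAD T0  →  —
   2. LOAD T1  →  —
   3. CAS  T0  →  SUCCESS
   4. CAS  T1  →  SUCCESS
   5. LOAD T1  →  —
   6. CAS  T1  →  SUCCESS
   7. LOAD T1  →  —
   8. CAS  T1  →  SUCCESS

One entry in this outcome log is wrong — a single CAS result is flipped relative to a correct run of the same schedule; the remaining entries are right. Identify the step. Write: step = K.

step = 4

Correct run:
1. LOAD T0 → mem=5 r[T0]=5 [LOAD]
2. LOAD T1 → mem=5 r[T1]=5 [LOAD]
3. CAS T0 → mem=6 r[T0]=5 [OK]
4. CAS T1 → mem=6 r[T1]=5 [RETRY]
5. LOAD T1 → mem=6 r[T1]=6 [LOAD]
6. CAS T1 → mem=7 r[T1]=6 [OK]
7. LOAD T1 → mem=7 r[T1]=7 [LOAD]
8. CAS T1 → mem=8 r[T1]=7 [OK]
Mismatch at 4.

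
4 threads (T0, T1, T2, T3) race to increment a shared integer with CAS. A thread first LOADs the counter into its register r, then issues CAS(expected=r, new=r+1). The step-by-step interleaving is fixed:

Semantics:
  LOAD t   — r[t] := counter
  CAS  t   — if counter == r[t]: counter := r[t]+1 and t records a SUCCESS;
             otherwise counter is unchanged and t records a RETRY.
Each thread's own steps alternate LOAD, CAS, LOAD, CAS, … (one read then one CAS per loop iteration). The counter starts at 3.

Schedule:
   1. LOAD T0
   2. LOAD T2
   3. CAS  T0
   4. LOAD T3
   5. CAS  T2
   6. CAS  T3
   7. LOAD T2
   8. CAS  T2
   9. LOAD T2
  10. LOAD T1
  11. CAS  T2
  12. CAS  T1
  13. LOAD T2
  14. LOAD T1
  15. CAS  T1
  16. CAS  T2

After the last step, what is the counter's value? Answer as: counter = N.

counter = 8

   1) LOAD T0:  M=3  r_T0=3
   2) LOAD T2:  M=3  r_T2=3
   3) CAS  T0:  M=4  r_T0=3 ✓
   4) LOAD T3:  M=4  r_T3=4
   5) CAS  T2:  M=4  r_T2=3 ✗
   6) CAS  T3:  M=5  r_T3=4 ✓
   7) LOAD T2:  M=5  r_T2=5
   8) CAS  T2:  M=6  r_T2=5 ✓
   9) LOAD T2:  M=6  r_T2=6
  10) LOAD T1:  M=6  r_T1=6
  11) CAS  T2:  M=7  r_T2=6 ✓
  12) CAS  T1:  M=7  r_T1=6 ✗
  13) LOAD T2:  M=7  r_T2=7
  14) LOAD T1:  M=7  r_T1=7
  15) CAS  T1:  M=8  r_T1=7 ✓
  16) CAS  T2:  M=8  r_T2=7 ✗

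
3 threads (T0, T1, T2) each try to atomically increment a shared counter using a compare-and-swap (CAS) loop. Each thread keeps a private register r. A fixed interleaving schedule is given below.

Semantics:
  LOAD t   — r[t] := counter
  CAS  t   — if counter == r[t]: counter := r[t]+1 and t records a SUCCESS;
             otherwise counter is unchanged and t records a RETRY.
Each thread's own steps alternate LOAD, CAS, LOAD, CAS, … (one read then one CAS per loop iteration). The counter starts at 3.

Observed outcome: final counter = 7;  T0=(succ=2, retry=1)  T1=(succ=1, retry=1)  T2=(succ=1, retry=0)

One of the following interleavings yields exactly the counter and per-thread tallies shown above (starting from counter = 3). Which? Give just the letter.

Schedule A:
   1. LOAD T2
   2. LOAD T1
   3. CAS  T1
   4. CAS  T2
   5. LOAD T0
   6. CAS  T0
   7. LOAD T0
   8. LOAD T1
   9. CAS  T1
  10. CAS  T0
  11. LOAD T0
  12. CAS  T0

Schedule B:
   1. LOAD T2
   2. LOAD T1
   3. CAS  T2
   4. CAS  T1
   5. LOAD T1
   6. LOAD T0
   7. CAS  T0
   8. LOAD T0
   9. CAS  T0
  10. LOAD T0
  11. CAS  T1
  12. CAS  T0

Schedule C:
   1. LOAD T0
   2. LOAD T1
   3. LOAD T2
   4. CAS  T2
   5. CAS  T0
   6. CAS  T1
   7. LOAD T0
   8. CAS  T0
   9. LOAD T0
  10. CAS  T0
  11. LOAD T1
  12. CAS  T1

Simulating candidate C:
   1) LOAD T0:  M=3  r_T0=3
   2) LOAD T1:  M=3  r_T1=3
   3) LOAD T2:  M=3  r_T2=3
   4) CAS  T2:  M=4  r_T2=3 ✓
   5) CAS  T0:  M=4  r_T0=3 ✗
   6) CAS  T1:  M=4  r_T1=3 ✗
   7) LOAD T0:  M=4  r_T0=4
   8) CAS  T0:  M=5  r_T0=4 ✓
   9) LOAD T0:  M=5  r_T0=5
  10) CAS  T0:  M=6  r_T0=5 ✓
  11) LOAD T1:  M=6  r_T1=6
  12) CAS  T1:  M=7  r_T1=6 ✓

C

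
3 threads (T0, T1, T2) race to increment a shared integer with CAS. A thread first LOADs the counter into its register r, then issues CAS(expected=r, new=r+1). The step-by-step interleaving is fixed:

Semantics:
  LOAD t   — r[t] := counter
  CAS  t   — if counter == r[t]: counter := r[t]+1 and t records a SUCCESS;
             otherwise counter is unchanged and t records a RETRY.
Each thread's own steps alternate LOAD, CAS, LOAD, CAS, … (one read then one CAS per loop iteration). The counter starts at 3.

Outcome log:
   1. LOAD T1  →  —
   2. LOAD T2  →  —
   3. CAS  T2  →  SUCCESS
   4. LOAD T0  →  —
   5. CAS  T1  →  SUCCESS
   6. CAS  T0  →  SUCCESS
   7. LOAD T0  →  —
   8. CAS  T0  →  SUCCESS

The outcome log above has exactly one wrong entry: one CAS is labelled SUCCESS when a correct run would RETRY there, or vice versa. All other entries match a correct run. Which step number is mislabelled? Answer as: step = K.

step = 5

Re-executing:
T1 LOAD — after: cnt=3, r=3 — load
T2 LOAD — after: cnt=3, r=3 — load
T2 CAS — after: cnt=4, r=3 — ok
T0 LOAD — after: cnt=4, r=4 — load
T1 CAS — after: cnt=4, r=3 — retry
T0 CAS — after: cnt=5, r=4 — ok
T0 LOAD — after: cnt=5, r=5 — load
T0 CAS — after: cnt=6, r=5 — ok
Log disagrees first at step 5.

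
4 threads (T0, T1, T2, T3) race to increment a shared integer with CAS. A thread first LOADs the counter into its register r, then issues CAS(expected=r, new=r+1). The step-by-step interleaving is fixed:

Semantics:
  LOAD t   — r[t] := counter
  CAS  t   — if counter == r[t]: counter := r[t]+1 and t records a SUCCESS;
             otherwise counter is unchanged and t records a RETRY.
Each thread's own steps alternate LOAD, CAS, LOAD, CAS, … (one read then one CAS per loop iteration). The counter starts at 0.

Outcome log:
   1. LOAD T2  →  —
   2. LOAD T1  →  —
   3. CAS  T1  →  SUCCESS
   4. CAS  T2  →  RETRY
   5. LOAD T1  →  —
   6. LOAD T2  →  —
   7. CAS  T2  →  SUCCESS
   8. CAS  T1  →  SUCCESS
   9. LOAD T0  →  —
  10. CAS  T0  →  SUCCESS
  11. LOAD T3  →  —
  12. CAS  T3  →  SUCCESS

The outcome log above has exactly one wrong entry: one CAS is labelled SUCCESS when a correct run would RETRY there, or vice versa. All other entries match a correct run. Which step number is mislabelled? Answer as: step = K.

step = 8

Reference trace:
T2 LOAD — after: cnt=0, r=0 — load
T1 LOAD — after: cnt=0, r=0 — load
T1 CAS — after: cnt=1, r=0 — ok
T2 CAS — after: cnt=1, r=0 — retry
T1 LOAD — after: cnt=1, r=1 — load
T2 LOAD — after: cnt=1, r=1 — load
T2 CAS — after: cnt=2, r=1 — ok
T1 CAS — after: cnt=2, r=1 — retry
T0 LOAD — after: cnt=2, r=2 — load
T0 CAS — after: cnt=3, r=2 — ok
T3 LOAD — after: cnt=3, r=3 — load
T3 CAS — after: cnt=4, r=3 — ok
Mismatch at 8.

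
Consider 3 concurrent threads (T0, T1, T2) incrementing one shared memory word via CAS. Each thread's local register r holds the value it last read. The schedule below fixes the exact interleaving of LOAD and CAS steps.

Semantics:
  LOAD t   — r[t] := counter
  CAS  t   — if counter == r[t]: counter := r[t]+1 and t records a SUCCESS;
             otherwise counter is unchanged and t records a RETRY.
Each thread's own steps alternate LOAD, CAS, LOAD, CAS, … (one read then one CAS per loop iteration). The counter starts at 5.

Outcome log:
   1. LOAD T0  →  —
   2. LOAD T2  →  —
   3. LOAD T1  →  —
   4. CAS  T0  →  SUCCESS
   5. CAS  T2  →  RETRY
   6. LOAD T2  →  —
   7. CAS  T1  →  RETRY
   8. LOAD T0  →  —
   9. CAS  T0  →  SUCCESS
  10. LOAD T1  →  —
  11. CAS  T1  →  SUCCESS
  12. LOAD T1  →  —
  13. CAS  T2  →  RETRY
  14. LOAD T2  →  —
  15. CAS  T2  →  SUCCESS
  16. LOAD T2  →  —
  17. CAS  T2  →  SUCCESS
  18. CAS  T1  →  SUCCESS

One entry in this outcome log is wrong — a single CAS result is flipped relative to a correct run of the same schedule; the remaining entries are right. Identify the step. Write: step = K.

Correct run:
   1) LOAD T0:  M=5  r_T0=5
   2) LOAD T2:  M=5  r_T2=5
   3) LOAD T1:  M=5  r_T1=5
   4) CAS  T0:  M=6  r_T0=5 ✓
   5) CAS  T2:  M=6  r_T2=5 ✗
   6) LOAD T2:  M=6  r_T2=6
   7) CAS  T1:  M=6  r_T1=5 ✗
   8) LOAD T0:  M=6  r_T0=6
   9) CAS  T0:  M=7  r_T0=6 ✓
  10) LOAD T1:  M=7  r_T1=7
  11) CAS  T1:  M=8  r_T1=7 ✓
  12) LOAD T1:  M=8  r_T1=8
  13) CAS  T2:  M=8  r_T2=6 ✗
  14) LOAD T2:  M=8  r_T2=8
  15) CAS  T2:  M=9  r_T2=8 ✓
  16) LOAD T2:  M=9  r_T2=9
  17) CAS  T2:  M=10  r_T2=9 ✓
  18) CAS  T1:  M=10  r_T1=8 ✗
Flip is step 18.

step = 18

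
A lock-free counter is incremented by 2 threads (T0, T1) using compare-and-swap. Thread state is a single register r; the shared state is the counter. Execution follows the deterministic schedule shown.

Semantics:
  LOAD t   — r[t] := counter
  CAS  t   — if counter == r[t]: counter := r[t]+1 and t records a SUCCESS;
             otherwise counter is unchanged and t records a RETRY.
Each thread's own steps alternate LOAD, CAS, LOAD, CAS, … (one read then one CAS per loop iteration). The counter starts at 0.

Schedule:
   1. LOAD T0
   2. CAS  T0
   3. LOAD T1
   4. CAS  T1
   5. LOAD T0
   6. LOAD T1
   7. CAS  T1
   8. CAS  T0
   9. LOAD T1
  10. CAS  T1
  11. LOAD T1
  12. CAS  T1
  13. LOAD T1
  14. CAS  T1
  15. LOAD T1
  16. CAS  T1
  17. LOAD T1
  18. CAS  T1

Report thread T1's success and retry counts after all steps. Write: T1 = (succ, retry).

T1 = (7, 0)

#1 T0 reads 0
#2 T0 CAS(0→1) writes; counter now 1
#3 T1 reads 1
#4 T1 CAS(1→2) writes; counter now 2
#5 T0 reads 2
#6 T1 reads 2
#7 T1 CAS(2→3) writes; counter now 3
#8 T0 CAS(2→3) fails; counter now 3
#9 T1 reads 3
#10 T1 CAS(3→4) writes; counter now 4
#11 T1 reads 4
#12 T1 CAS(4→5) writes; counter now 5
#13 T1 reads 5
#14 T1 CAS(5→6) writes; counter now 6
#15 T1 reads 6
#16 T1 CAS(6→7) writes; counter now 7
#17 T1 reads 7
#18 T1 CAS(7→8) writes; counter now 8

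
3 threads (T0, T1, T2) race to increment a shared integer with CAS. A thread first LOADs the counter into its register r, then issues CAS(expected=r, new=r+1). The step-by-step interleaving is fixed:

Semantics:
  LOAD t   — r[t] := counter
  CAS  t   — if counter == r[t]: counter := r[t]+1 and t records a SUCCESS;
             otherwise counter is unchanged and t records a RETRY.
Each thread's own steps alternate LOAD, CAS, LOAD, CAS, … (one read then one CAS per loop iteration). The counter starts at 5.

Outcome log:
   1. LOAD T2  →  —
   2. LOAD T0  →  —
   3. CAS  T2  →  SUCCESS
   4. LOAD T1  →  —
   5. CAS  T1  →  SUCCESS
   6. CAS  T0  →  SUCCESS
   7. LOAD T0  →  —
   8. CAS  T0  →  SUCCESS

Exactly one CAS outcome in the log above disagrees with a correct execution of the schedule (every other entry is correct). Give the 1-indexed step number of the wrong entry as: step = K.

step = 6

Reference trace:
#1 T2 reads 5
#2 T0 reads 5
#3 T2 CAS(5→6) writes; counter now 6
#4 T1 reads 6
#5 T1 CAS(6→7) writes; counter now 7
#6 T0 CAS(5→6) fails; counter now 7
#7 T0 reads 7
#8 T0 CAS(7→8) writes; counter now 8
Flip is step 6.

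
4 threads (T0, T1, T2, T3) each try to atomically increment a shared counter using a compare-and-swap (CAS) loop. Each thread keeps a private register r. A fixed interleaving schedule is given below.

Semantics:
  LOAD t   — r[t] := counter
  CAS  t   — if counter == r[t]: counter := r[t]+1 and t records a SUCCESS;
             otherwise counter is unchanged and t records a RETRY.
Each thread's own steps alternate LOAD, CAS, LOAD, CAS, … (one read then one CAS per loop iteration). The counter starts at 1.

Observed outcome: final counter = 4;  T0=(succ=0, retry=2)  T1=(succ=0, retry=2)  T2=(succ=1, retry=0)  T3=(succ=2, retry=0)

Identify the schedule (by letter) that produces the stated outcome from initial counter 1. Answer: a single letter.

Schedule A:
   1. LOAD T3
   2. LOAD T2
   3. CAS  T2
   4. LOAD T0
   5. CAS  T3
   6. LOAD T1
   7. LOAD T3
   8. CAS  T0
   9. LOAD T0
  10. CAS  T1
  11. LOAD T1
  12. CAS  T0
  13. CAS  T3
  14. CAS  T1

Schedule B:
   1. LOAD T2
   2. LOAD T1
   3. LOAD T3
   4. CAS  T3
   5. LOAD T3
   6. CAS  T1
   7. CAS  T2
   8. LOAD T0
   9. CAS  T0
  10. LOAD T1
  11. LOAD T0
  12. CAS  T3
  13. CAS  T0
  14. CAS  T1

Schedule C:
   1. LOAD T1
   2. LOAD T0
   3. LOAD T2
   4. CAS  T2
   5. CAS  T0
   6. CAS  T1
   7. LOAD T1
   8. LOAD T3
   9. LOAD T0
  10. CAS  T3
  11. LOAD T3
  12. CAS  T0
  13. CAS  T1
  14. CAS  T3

Tracing schedule C:
T1 LOAD — after: cnt=1, r=1 — load
T0 LOAD — after: cnt=1, r=1 — load
T2 LOAD — after: cnt=1, r=1 — load
T2 CAS — after: cnt=2, r=1 — ok
T0 CAS — after: cnt=2, r=1 — retry
T1 CAS — after: cnt=2, r=1 — retry
T1 LOAD — after: cnt=2, r=2 — load
T3 LOAD — after: cnt=2, r=2 — load
T0 LOAD — after: cnt=2, r=2 — load
T3 CAS — after: cnt=3, r=2 — ok
T3 LOAD — after: cnt=3, r=3 — load
T0 CAS — after: cnt=3, r=2 — retry
T1 CAS — after: cnt=3, r=2 — retry
T3 CAS — after: cnt=4, r=3 — ok

C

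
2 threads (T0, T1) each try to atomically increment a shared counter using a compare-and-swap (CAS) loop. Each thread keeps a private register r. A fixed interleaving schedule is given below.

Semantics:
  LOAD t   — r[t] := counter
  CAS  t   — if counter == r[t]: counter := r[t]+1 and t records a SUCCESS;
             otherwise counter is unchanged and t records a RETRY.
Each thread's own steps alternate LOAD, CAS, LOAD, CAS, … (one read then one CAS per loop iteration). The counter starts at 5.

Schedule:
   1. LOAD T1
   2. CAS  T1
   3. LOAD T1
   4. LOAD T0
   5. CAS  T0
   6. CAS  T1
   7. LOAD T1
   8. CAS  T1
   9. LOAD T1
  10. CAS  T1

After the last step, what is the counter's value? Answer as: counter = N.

   1) LOAD T1:  M=5  r_T1=5
   2) CAS  T1:  M=6  r_T1=5 ✓
   3) LOAD T1:  M=6  r_T1=6
   4) LOAD T0:  M=6  r_T0=6
   5) CAS  T0:  M=7  r_T0=6 ✓
   6) CAS  T1:  M=7  r_T1=6 ✗
   7) LOAD T1:  M=7  r_T1=7
   8) CAS  T1:  M=8  r_T1=7 ✓
   9) LOAD T1:  M=8  r_T1=8
  10) CAS  T1:  M=9  r_T1=8 ✓

counter = 9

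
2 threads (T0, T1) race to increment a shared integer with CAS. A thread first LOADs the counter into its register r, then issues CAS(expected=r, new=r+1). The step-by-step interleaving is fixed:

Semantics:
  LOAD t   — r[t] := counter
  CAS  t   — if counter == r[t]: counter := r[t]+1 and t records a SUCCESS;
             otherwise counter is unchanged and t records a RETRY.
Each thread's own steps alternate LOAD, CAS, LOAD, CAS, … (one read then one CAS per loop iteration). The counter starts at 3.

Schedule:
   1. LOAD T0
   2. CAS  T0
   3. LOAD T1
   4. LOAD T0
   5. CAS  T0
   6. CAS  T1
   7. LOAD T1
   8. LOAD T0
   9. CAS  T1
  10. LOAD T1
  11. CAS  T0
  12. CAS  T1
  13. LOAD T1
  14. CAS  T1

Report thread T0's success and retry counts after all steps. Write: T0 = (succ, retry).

T0 = (2, 1)

1. LOAD T0 → mem=3 r[T0]=3 [LOAD]
2. CAS T0 → mem=4 r[T0]=3 [OK]
3. LOAD T1 → mem=4 r[T1]=4 [LOAD]
4. LOAD T0 → mem=4 r[T0]=4 [LOAD]
5. CAS T0 → mem=5 r[T0]=4 [OK]
6. CAS T1 → mem=5 r[T1]=4 [RETRY]
7. LOAD T1 → mem=5 r[T1]=5 [LOAD]
8. LOAD T0 → mem=5 r[T0]=5 [LOAD]
9. CAS T1 → mem=6 r[T1]=5 [OK]
10. LOAD T1 → mem=6 r[T1]=6 [LOAD]
11. CAS T0 → mem=6 r[T0]=5 [RETRY]
12. CAS T1 → mem=7 r[T1]=6 [OK]
13. LOAD T1 → mem=7 r[T1]=7 [LOAD]
14. CAS T1 → mem=8 r[T1]=7 [OK]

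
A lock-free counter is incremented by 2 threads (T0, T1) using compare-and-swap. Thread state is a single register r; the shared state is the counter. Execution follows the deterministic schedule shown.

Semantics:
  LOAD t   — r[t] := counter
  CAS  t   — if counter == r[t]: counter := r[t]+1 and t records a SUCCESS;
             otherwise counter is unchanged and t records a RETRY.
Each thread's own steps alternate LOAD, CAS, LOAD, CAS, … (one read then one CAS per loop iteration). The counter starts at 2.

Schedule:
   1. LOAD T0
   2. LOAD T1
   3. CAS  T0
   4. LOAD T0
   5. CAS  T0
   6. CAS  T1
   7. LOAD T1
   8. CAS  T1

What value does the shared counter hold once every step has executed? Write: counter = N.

counter = 5

#1 T0 reads 2
#2 T1 reads 2
#3 T0 CAS(2→3) writes; counter now 3
#4 T0 reads 3
#5 T0 CAS(3→4) writes; counter now 4
#6 T1 CAS(2→3) fails; counter now 4
#7 T1 reads 4
#8 T1 CAS(4→5) writes; counter now 5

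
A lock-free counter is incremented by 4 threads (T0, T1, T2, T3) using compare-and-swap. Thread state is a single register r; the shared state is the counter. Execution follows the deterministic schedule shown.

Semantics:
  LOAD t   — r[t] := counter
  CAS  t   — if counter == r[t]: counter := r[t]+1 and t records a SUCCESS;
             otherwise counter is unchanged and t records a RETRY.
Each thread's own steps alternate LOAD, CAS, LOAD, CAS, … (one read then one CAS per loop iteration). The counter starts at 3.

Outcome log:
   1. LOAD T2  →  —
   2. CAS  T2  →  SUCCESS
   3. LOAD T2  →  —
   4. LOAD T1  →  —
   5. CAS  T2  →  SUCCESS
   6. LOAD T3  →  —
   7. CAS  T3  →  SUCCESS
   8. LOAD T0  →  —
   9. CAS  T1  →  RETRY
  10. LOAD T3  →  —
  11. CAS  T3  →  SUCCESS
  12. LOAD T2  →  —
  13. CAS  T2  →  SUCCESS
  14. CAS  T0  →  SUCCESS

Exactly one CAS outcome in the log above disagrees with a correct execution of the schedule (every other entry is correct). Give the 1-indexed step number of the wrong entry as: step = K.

Correct run:
#1 T2 reads 3
#2 T2 CAS(3→4) writes; counter now 4
#3 T2 reads 4
#4 T1 reads 4
#5 T2 CAS(4→5) writes; counter now 5
#6 T3 reads 5
#7 T3 CAS(5→6) writes; counter now 6
#8 T0 reads 6
#9 T1 CAS(4→5) fails; counter now 6
#10 T3 reads 6
#11 T3 CAS(6→7) writes; counter now 7
#12 T2 reads 7
#13 T2 CAS(7→8) writes; counter now 8
#14 T0 CAS(6→7) fails; counter now 8
Log disagrees first at step 14.

step = 14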